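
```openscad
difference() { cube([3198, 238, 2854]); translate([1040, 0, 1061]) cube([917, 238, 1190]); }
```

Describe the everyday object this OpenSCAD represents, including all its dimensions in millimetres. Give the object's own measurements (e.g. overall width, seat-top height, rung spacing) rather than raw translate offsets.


A wall 3198 mm long (x), 238 mm thick (y), 2854 mm tall, with a rectangular window opening cut through it. The opening is 917 mm wide and 1190 mm tall; its sill is at z = 1061 mm and its near (−x) edge is 1040 mm from the wall's −x end. The opening passes through the full wall thickness.


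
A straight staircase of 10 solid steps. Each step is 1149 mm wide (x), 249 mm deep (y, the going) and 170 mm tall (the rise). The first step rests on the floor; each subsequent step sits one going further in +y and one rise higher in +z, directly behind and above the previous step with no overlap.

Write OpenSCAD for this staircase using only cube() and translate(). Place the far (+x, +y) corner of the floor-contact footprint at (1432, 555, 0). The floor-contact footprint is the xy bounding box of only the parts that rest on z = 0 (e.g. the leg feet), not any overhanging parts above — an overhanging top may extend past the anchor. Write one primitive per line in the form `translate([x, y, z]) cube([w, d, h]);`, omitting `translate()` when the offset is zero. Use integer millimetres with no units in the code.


translate([283, 306, 0]) cube([1149, 249, 170]);
translate([283, 555, 170]) cube([1149, 249, 170]);
translate([283, 804, 340]) cube([1149, 249, 170]);
translate([283, 1053, 510]) cube([1149, 249, 170]);
translate([283, 1302, 680]) cube([1149, 249, 170]);
translate([283, 1551, 850]) cube([1149, 249, 170]);
translate([283, 1800, 1020]) cube([1149, 249, 170]);
translate([283, 2049, 1190]) cube([1149, 249, 170]);
translate([283, 2298, 1360]) cube([1149, 249, 170]);
translate([283, 2547, 1530]) cube([1149, 249, 170]);


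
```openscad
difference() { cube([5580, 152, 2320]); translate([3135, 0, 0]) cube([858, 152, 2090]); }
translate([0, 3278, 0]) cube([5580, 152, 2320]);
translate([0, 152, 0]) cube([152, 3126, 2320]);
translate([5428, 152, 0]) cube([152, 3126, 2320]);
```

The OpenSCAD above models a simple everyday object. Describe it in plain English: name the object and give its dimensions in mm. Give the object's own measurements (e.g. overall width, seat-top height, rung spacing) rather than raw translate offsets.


A single room: four walls, each 2320 mm tall and 152 mm thick, enclosing an outside footprint 5580×3430 mm (x × y), no floor or roof. The front and back walls (−y and +y sides) run the full x-width; the side walls fit between their inner faces. A door opening 858 mm wide and 2090 mm tall is cut through the front wall from the floor up, its −x edge 3135 mm from the wall's −x end.


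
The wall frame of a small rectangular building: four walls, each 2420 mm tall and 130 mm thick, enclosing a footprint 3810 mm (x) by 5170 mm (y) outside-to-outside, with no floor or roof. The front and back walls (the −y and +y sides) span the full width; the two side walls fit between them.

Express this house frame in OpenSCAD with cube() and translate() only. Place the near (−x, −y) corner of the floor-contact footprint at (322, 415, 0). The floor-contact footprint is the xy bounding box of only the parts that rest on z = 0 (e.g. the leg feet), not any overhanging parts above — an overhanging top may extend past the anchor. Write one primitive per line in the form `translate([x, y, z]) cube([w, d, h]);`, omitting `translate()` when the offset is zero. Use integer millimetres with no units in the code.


translate([322, 415, 0]) cube([3810, 130, 2420]);
translate([322, 5455, 0]) cube([3810, 130, 2420]);
translate([322, 545, 0]) cube([130, 4910, 2420]);
translate([4002, 545, 0]) cube([130, 4910, 2420]);


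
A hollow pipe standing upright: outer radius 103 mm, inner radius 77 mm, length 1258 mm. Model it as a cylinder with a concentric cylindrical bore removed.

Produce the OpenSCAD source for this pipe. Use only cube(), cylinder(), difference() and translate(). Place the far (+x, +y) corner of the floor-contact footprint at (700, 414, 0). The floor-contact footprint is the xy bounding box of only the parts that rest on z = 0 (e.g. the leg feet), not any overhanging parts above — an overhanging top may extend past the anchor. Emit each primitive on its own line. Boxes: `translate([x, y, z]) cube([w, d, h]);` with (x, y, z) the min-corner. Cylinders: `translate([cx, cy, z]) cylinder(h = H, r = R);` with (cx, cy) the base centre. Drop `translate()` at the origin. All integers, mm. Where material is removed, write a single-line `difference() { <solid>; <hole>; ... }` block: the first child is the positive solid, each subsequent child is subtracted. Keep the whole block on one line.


difference() { translate([597, 311, 0]) cylinder(h = 1258, r = 103); translate([597, 311, 0]) cylinder(h = 1258, r = 77); }


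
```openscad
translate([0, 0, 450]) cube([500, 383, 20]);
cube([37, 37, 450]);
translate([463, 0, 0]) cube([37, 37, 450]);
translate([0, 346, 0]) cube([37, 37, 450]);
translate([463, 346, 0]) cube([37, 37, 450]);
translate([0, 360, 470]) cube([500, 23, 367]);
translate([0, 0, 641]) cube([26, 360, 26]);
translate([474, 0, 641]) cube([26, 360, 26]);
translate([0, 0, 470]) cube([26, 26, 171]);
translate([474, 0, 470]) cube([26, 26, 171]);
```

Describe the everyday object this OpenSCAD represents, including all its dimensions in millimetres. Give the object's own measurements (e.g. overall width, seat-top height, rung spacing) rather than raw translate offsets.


A chair. The seat is a 500×383×20 mm slab with its top at z = 470 mm, on four 37×37 mm corner legs (flush with the seat edges, standing on z = 0). A flat backrest 23 mm thick, 367 mm tall, spans the full seat width and rises from the seat top along its +y edge, rear face flush with the rear of the seat. Two armrests of 26×26 mm section run along each side from the seat's front edge to the front of the backrest, top faces 197 mm above the seat top and outer faces flush with the seat's x-edges; a 26×26 mm post under the front of each armrest stands on the seat at the front corner.


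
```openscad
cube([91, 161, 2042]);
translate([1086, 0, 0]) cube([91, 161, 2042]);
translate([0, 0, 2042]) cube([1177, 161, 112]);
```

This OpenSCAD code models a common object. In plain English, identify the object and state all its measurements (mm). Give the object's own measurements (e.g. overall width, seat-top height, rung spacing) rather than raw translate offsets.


A door frame. The clear opening is 995 mm wide and 2042 mm high. Two 91 mm wide jambs, 161 mm deep, stand either side of the opening from the floor to the top of the opening. A 112 mm thick head sits across the top of both jambs, spanning the full outside width of the frame.


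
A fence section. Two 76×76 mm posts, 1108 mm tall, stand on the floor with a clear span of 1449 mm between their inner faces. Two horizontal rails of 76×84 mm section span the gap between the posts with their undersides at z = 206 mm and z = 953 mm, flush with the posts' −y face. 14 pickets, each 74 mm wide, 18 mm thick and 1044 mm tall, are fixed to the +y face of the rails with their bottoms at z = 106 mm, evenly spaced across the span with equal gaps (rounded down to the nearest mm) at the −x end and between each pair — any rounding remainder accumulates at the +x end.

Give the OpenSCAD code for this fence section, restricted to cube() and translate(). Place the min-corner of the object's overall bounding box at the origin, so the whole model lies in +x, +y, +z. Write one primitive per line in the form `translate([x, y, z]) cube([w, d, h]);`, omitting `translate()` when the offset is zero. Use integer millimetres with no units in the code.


cube([76, 76, 1108]);
translate([1525, 0, 0]) cube([76, 76, 1108]);
translate([76, 0, 206]) cube([1449, 76, 84]);
translate([76, 0, 953]) cube([1449, 76, 84]);
translate([103, 76, 106]) cube([74, 18, 1044]);
translate([204, 76, 106]) cube([74, 18, 1044]);
translate([305, 76, 106]) cube([74, 18, 1044]);
translate([406, 76, 106]) cube([74, 18, 1044]);
translate([507, 76, 106]) cube([74, 18, 1044]);
translate([608, 76, 106]) cube([74, 18, 1044]);
translate([709, 76, 106]) cube([74, 18, 1044]);
translate([810, 76, 106]) cube([74, 18, 1044]);
translate([911, 76, 106]) cube([74, 18, 1044]);
translate([1012, 76, 106]) cube([74, 18, 1044]);
translate([1113, 76, 106]) cube([74, 18, 1044]);
translate([1214, 76, 106]) cube([74, 18, 1044]);
translate([1315, 76, 106]) cube([74, 18, 1044]);
translate([1416, 76, 106]) cube([74, 18, 1044]);


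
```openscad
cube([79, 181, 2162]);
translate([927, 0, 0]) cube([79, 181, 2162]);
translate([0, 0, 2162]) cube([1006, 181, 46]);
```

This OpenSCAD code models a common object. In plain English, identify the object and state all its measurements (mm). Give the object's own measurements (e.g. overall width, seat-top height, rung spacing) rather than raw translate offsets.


A door frame. The clear opening is 848 mm wide and 2162 mm high. Two 79 mm wide jambs, 181 mm deep, stand either side of the opening from the floor to the top of the opening. A 46 mm thick head sits across the top of both jambs, spanning the full outside width of the frame.


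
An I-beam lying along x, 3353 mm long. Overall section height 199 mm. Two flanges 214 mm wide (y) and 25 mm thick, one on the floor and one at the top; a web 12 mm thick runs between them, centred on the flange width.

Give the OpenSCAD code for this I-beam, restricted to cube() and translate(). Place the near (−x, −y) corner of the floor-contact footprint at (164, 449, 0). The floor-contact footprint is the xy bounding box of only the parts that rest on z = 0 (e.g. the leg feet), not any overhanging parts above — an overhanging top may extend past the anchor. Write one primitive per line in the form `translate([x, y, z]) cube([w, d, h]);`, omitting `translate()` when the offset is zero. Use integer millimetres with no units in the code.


translate([164, 449, 0]) cube([3353, 214, 25]);
translate([164, 550, 25]) cube([3353, 12, 149]);
translate([164, 449, 174]) cube([3353, 214, 25]);


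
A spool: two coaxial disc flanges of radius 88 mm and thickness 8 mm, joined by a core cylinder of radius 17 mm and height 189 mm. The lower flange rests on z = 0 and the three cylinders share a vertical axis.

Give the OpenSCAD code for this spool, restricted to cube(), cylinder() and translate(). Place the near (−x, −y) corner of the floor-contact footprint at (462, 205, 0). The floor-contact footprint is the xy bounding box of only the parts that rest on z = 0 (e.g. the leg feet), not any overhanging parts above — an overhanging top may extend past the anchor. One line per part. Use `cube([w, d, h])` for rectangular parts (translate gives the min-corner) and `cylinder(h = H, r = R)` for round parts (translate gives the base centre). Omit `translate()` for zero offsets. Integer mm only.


translate([550, 293, 0]) cylinder(h = 8, r = 88);
translate([550, 293, 8]) cylinder(h = 189, r = 17);
translate([550, 293, 197]) cylinder(h = 8, r = 88);


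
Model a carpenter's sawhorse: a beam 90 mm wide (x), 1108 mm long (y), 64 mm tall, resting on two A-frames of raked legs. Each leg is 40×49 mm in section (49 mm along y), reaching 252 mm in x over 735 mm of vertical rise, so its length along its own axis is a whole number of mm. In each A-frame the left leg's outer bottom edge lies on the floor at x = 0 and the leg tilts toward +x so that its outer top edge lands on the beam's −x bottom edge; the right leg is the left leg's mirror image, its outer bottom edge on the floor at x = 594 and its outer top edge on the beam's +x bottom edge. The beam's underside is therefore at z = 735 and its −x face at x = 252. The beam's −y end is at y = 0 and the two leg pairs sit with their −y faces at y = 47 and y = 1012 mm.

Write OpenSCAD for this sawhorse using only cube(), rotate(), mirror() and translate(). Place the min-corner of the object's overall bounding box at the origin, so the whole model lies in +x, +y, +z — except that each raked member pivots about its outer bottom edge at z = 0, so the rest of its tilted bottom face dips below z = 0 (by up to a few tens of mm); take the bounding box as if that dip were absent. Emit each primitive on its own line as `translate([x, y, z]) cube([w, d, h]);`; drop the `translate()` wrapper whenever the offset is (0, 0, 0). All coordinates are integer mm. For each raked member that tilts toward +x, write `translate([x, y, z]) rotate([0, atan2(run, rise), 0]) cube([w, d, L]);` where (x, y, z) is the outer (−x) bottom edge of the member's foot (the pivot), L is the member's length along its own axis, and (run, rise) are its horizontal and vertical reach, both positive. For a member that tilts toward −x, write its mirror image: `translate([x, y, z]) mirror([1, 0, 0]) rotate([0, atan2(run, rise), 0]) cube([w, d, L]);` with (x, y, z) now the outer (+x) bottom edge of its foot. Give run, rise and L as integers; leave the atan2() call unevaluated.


translate([252, 0, 735]) cube([90, 1108, 64]);
translate([0, 47, 0]) rotate([0, atan2(252, 735), 0]) cube([40, 49, 777]);
translate([594, 47, 0]) mirror([1, 0, 0]) rotate([0, atan2(252, 735), 0]) cube([40, 49, 777]);
translate([0, 1012, 0]) rotate([0, atan2(252, 735), 0]) cube([40, 49, 777]);
translate([594, 1012, 0]) mirror([1, 0, 0]) rotate([0, atan2(252, 735), 0]) cube([40, 49, 777]);


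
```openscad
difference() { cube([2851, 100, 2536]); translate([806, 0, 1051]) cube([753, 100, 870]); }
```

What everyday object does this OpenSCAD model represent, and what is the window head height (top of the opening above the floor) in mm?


A wall with a window opening. The window head height is 1921 mm.

A wall with a rectangular opening subtracted — a window. Sill at z = 1051, opening 870 mm tall, so the head is at 1051 + 870 = 1921 mm.


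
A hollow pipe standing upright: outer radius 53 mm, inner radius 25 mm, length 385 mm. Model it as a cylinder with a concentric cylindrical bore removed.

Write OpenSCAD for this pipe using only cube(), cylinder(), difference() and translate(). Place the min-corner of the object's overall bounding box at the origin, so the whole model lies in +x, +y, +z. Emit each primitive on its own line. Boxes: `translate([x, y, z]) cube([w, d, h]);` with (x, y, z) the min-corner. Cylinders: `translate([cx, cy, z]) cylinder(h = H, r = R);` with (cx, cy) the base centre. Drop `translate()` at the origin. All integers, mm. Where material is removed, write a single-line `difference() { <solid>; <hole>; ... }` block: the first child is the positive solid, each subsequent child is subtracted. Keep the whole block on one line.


difference() { translate([53, 53, 0]) cylinder(h = 385, r = 53); translate([53, 53, 0]) cylinder(h = 385, r = 25); }


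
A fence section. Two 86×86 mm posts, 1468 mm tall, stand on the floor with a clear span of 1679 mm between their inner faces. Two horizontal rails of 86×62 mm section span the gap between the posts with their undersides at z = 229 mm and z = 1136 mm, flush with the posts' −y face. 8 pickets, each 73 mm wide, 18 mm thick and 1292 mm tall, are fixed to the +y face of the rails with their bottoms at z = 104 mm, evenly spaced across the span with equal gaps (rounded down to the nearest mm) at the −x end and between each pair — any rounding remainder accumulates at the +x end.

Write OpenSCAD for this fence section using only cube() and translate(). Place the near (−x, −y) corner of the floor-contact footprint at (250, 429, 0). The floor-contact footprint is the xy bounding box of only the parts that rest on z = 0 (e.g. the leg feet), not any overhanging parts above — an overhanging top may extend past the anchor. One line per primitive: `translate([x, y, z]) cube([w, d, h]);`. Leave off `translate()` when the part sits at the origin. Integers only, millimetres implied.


translate([250, 429, 0]) cube([86, 86, 1468]);
translate([2015, 429, 0]) cube([86, 86, 1468]);
translate([336, 429, 229]) cube([1679, 86, 62]);
translate([336, 429, 1136]) cube([1679, 86, 62]);
translate([457, 515, 104]) cube([73, 18, 1292]);
translate([651, 515, 104]) cube([73, 18, 1292]);
translate([845, 515, 104]) cube([73, 18, 1292]);
translate([1039, 515, 104]) cube([73, 18, 1292]);
translate([1233, 515, 104]) cube([73, 18, 1292]);
translate([1427, 515, 104]) cube([73, 18, 1292]);
translate([1621, 515, 104]) cube([73, 18, 1292]);
translate([1815, 515, 104]) cube([73, 18, 1292]);


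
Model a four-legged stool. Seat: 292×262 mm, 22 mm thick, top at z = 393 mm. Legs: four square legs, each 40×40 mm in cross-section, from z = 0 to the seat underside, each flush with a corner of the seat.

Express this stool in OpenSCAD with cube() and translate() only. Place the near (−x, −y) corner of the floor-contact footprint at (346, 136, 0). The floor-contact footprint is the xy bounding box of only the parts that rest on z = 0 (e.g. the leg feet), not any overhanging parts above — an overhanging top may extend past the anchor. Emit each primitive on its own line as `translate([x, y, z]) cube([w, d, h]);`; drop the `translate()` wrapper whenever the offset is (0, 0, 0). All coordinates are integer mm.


translate([346, 136, 371]) cube([292, 262, 22]);
translate([346, 136, 0]) cube([40, 40, 371]);
translate([598, 136, 0]) cube([40, 40, 371]);
translate([346, 358, 0]) cube([40, 40, 371]);
translate([598, 358, 0]) cube([40, 40, 371]);


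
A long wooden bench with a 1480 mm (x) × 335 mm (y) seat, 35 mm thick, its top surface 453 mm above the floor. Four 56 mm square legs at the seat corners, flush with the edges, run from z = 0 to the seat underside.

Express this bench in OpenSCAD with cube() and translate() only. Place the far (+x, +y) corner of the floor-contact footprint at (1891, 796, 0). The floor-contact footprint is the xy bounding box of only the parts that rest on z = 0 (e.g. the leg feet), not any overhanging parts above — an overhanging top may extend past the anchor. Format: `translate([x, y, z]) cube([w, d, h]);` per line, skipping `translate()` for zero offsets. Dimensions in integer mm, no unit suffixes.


// leg_h = 453 − 35 = 418
translate([411, 461, 418]) cube([1480, 335, 35]);
translate([411, 461, 0]) cube([56, 56, 418]);
translate([411, 740, 0]) cube([56, 56, 418]);
translate([1835, 461, 0]) cube([56, 56, 418]);
translate([1835, 740, 0]) cube([56, 56, 418]);


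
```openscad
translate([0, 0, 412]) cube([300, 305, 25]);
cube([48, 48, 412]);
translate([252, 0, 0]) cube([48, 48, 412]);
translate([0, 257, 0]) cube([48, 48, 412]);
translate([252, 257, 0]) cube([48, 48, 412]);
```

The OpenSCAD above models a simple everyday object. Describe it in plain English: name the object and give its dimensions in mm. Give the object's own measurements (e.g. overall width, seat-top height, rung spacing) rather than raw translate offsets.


A simple wooden stool: a rectangular seat 300 mm (x) by 305 mm (y), 25 mm thick, top face at z = 437 mm, on four square legs, each 48×48 mm in cross-section. The legs rest on z = 0, each flush with a corner of the seat.


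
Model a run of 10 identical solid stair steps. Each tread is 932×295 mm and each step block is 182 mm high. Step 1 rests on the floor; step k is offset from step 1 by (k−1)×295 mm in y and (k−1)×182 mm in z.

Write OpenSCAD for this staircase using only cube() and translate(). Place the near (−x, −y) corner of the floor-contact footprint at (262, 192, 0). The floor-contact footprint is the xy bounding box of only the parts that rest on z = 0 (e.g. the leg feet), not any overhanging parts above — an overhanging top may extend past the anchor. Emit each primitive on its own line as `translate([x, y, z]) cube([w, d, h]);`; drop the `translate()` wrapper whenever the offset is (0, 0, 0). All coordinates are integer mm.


translate([262, 192, 0]) cube([932, 295, 182]);
translate([262, 487, 182]) cube([932, 295, 182]);
translate([262, 782, 364]) cube([932, 295, 182]);
translate([262, 1077, 546]) cube([932, 295, 182]);
translate([262, 1372, 728]) cube([932, 295, 182]);
translate([262, 1667, 910]) cube([932, 295, 182]);
translate([262, 1962, 1092]) cube([932, 295, 182]);
translate([262, 2257, 1274]) cube([932, 295, 182]);
translate([262, 2552, 1456]) cube([932, 295, 182]);
translate([262, 2847, 1638]) cube([932, 295, 182]);


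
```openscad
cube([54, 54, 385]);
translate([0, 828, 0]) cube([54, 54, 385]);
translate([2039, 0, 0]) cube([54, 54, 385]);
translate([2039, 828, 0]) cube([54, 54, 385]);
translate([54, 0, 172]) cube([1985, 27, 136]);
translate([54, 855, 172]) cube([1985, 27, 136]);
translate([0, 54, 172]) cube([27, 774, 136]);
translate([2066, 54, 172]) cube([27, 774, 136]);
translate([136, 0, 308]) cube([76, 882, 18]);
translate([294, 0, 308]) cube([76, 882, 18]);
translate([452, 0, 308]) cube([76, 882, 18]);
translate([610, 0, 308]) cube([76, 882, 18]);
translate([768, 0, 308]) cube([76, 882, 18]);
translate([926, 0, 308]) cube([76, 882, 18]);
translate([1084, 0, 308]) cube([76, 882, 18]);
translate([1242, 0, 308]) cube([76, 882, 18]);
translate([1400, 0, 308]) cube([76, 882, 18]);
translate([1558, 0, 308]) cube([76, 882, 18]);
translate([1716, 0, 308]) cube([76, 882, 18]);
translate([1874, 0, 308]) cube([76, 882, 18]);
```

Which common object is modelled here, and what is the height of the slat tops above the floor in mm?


A bed frame. The slat-top height is 326 mm.

Four posts, four rails, and a row of slats — a bed frame. Slats sit on the rails at z = 172 + 136 = 308; with slat thickness 18, the top is 326 mm.


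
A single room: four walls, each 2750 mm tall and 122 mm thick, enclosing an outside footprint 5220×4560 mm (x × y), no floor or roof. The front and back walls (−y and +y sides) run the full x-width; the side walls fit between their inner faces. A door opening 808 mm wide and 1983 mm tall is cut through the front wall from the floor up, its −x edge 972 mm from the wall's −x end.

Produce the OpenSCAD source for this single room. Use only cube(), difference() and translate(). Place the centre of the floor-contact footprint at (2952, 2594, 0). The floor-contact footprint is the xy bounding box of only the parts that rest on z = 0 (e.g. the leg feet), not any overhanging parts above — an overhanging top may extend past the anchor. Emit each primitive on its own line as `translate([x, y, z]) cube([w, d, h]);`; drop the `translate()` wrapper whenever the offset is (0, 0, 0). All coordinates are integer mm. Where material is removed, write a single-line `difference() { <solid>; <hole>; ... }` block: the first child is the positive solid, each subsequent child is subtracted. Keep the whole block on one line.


difference() { translate([342, 314, 0]) cube([5220, 122, 2750]); translate([1314, 314, 0]) cube([808, 122, 1983]); }
translate([342, 4752, 0]) cube([5220, 122, 2750]);
translate([342, 436, 0]) cube([122, 4316, 2750]);
translate([5440, 436, 0]) cube([122, 4316, 2750]);


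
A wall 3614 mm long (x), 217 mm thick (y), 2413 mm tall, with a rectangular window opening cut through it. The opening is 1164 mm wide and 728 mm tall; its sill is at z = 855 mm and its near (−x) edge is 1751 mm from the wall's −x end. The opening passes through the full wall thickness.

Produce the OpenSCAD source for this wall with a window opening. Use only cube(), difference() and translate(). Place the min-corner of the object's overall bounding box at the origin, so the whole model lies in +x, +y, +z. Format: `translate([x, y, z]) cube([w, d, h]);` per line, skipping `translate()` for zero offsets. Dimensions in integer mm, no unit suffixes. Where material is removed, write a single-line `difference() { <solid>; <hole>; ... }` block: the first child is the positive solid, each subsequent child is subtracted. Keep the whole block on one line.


difference() { cube([3614, 217, 2413]); translate([1751, 0, 855]) cube([1164, 217, 728]); }


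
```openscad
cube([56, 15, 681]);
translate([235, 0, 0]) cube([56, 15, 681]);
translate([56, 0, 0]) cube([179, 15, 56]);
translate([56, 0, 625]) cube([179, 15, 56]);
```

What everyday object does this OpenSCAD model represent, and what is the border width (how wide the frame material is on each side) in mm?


A picture frame. The border width is 56 mm.

Four thin pieces enclosing a rectangular opening — a picture frame. The two full-height stiles are 681 mm tall; the top rail sits at z = 625 and is 56 mm tall, so the border above the opening is 681 − 625 = 56 mm, matching the stile x-width.


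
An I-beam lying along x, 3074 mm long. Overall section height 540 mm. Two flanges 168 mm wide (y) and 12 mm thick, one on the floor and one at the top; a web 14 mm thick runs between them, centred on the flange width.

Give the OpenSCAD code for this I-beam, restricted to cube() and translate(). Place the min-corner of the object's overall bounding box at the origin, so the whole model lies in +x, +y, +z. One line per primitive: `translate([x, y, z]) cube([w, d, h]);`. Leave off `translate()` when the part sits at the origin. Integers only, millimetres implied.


cube([3074, 168, 12]);
translate([0, 77, 12]) cube([3074, 14, 516]);
translate([0, 0, 528]) cube([3074, 168, 12]);


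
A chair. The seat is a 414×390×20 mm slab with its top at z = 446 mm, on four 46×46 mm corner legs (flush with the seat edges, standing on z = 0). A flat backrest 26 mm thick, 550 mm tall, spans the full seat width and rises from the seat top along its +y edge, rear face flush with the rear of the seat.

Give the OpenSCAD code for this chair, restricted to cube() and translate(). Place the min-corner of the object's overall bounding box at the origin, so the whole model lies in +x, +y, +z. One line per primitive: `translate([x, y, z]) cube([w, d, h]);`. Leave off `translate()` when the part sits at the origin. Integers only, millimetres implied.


translate([0, 0, 426]) cube([414, 390, 20]);
cube([46, 46, 426]);
translate([368, 0, 0]) cube([46, 46, 426]);
translate([0, 344, 0]) cube([46, 46, 426]);
translate([368, 344, 0]) cube([46, 46, 426]);
translate([0, 364, 446]) cube([414, 26, 550]);


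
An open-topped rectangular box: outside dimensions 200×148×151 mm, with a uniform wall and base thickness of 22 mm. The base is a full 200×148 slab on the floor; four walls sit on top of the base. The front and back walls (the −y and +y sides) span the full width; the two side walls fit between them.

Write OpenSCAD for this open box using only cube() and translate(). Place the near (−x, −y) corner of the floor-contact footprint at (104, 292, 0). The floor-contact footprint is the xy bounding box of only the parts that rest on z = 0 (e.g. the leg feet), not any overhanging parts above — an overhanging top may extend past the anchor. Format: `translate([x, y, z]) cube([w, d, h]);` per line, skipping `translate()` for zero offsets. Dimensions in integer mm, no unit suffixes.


translate([104, 292, 0]) cube([200, 148, 22]);
translate([104, 292, 22]) cube([200, 22, 129]);
translate([104, 418, 22]) cube([200, 22, 129]);
translate([104, 314, 22]) cube([22, 104, 129]);
translate([282, 314, 22]) cube([22, 104, 129]);


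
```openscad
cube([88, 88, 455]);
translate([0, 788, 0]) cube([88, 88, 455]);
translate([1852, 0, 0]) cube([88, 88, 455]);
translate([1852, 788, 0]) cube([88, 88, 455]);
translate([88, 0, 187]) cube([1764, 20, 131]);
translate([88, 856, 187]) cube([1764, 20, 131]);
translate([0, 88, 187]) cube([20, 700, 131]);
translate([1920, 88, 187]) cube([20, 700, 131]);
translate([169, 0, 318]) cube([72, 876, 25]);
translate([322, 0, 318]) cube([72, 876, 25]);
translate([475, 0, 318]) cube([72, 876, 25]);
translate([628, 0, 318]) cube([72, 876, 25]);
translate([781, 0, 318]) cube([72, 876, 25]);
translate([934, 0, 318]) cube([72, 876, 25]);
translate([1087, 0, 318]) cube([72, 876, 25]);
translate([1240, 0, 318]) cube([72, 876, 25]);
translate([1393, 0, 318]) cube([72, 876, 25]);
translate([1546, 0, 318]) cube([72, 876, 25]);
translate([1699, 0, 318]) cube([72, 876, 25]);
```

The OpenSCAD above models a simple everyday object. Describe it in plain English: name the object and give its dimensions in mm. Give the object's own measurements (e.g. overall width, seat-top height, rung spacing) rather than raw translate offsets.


A bed frame 1940 mm long (x) by 876 mm wide (y). Four 88×88 mm corner posts, 455 mm tall, at the corners of the footprint. Four rails of 20 mm thickness and 131 mm height run between adjacent posts with their undersides at z = 187 mm, their outer faces flush with the outside of the frame (the two x-running rails run between the posts' inner faces; the two y-running rails run between the posts' inner faces). 11 slats, each 72 mm wide (x) and 25 mm thick, lie across the top of the two x-running rails, running the full 876 mm width of the frame in y; along x they sit between the end posts with a 81 mm gap after the −x posts and between neighbouring slats and before the +x posts.


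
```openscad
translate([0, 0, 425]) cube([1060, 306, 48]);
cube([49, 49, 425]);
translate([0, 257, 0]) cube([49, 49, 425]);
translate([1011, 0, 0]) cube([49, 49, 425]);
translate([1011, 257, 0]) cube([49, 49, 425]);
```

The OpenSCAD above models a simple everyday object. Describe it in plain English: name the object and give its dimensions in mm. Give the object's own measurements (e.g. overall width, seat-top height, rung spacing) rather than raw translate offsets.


A long wooden bench with a 1060 mm (x) × 306 mm (y) seat, 48 mm thick, its top surface 473 mm above the floor. Four 49 mm square legs at the seat corners, flush with the edges, run from z = 0 to the seat underside.


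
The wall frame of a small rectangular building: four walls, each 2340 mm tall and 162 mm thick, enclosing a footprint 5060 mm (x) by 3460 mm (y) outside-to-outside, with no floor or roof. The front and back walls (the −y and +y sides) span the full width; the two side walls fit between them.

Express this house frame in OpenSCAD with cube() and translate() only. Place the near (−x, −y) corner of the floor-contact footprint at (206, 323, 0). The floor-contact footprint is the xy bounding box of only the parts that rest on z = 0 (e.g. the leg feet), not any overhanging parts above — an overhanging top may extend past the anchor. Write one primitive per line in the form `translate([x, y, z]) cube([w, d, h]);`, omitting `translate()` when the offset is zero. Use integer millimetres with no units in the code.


translate([206, 323, 0]) cube([5060, 162, 2340]);
translate([206, 3621, 0]) cube([5060, 162, 2340]);
translate([206, 485, 0]) cube([162, 3136, 2340]);
translate([5104, 485, 0]) cube([162, 3136, 2340]);


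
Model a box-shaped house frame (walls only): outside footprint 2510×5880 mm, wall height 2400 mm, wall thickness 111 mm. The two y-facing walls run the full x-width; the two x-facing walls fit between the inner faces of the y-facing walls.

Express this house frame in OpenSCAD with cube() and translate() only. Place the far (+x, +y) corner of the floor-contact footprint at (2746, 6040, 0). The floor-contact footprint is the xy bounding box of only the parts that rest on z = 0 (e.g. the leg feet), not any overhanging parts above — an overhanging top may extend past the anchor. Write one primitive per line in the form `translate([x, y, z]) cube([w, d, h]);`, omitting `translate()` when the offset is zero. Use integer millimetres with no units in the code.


translate([236, 160, 0]) cube([2510, 111, 2400]);
translate([236, 5929, 0]) cube([2510, 111, 2400]);
translate([236, 271, 0]) cube([111, 5658, 2400]);
translate([2635, 271, 0]) cube([111, 5658, 2400]);


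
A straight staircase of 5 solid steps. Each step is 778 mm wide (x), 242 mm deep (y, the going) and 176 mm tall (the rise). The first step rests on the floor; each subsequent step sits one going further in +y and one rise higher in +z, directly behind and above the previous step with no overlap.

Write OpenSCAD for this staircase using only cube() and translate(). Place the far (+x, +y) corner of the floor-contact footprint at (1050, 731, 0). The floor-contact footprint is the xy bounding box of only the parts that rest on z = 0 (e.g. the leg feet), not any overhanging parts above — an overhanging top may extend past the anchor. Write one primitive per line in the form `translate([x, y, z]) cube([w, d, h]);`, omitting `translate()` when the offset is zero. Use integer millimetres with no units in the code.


translate([272, 489, 0]) cube([778, 242, 176]);
translate([272, 731, 176]) cube([778, 242, 176]);
translate([272, 973, 352]) cube([778, 242, 176]);
translate([272, 1215, 528]) cube([778, 242, 176]);
translate([272, 1457, 704]) cube([778, 242, 176]);


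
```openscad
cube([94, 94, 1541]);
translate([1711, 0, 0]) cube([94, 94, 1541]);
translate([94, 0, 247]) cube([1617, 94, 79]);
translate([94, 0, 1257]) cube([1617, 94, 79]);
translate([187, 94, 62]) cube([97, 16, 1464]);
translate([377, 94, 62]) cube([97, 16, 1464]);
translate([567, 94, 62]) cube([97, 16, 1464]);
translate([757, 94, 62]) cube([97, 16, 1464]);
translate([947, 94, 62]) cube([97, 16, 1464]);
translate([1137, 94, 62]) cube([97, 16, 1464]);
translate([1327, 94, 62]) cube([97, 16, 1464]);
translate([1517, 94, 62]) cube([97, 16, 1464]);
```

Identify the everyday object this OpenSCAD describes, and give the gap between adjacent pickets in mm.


A fence section. The picket gap is 93 mm.

Two posts, two rails, 8 pickets — a fence section. Span 1617 mm holds 8 pickets of 97 mm with 9 equal gaps: ⌊(1617 − 8·97) / 9⌋ = 93 mm.


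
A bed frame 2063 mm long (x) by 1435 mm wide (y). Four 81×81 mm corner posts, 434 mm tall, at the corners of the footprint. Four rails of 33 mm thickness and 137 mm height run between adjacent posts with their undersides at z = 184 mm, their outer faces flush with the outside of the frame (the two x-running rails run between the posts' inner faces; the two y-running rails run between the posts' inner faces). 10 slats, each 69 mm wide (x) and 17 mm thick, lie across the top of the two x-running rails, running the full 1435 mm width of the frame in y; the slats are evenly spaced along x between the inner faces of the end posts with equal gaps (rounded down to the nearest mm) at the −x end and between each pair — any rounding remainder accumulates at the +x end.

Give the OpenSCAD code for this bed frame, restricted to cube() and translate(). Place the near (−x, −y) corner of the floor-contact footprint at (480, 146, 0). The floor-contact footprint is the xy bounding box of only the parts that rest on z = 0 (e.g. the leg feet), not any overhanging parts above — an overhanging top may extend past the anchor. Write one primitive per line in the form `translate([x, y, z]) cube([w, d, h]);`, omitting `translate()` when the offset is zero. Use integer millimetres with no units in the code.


translate([480, 146, 0]) cube([81, 81, 434]);
translate([480, 1500, 0]) cube([81, 81, 434]);
translate([2462, 146, 0]) cube([81, 81, 434]);
translate([2462, 1500, 0]) cube([81, 81, 434]);
translate([561, 146, 184]) cube([1901, 33, 137]);
translate([561, 1548, 184]) cube([1901, 33, 137]);
translate([480, 227, 184]) cube([33, 1273, 137]);
translate([2510, 227, 184]) cube([33, 1273, 137]);
translate([671, 146, 321]) cube([69, 1435, 17]);
translate([850, 146, 321]) cube([69, 1435, 17]);
translate([1029, 146, 321]) cube([69, 1435, 17]);
translate([1208, 146, 321]) cube([69, 1435, 17]);
translate([1387, 146, 321]) cube([69, 1435, 17]);
translate([1566, 146, 321]) cube([69, 1435, 17]);
translate([1745, 146, 321]) cube([69, 1435, 17]);
translate([1924, 146, 321]) cube([69, 1435, 17]);
translate([2103, 146, 321]) cube([69, 1435, 17]);
translate([2282, 146, 321]) cube([69, 1435, 17]);


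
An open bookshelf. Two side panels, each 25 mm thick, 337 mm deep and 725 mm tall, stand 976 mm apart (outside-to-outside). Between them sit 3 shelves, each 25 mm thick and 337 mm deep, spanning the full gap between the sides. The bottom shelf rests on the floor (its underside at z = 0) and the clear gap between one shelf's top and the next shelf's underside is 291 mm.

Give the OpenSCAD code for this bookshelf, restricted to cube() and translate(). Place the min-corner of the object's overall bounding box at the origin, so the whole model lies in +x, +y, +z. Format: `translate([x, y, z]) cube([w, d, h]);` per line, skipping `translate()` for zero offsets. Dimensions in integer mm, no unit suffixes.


cube([25, 337, 725]);
translate([951, 0, 0]) cube([25, 337, 725]);
translate([25, 0, 0]) cube([926, 337, 25]);
translate([25, 0, 316]) cube([926, 337, 25]);
translate([25, 0, 632]) cube([926, 337, 25]);


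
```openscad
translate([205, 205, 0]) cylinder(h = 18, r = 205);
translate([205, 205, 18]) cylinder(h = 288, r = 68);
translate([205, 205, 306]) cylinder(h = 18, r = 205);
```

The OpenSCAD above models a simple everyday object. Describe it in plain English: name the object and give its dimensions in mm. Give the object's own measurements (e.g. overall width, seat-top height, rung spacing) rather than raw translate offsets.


A spool: two coaxial disc flanges of radius 205 mm and thickness 18 mm, joined by a core cylinder of radius 68 mm and height 288 mm. The lower flange rests on z = 0 and the three cylinders share a vertical axis.


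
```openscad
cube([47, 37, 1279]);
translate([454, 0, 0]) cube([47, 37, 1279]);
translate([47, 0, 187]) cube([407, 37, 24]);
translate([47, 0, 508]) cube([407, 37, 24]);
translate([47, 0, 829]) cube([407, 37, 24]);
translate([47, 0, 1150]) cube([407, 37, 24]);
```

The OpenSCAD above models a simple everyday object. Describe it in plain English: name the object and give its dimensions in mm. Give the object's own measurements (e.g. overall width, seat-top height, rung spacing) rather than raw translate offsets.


A straight ladder. Two 47×37 mm vertical rails, 1279 mm tall, stand 501 mm apart (outside-to-outside) with their front faces coplanar on the −y side. 4 rungs, each 37 mm deep and 24 mm tall, span between the inner faces of the rails, front faces flush with the rails. The lowest rung's underside is at z = 187 mm and rungs are spaced 321 mm apart (underside to underside).


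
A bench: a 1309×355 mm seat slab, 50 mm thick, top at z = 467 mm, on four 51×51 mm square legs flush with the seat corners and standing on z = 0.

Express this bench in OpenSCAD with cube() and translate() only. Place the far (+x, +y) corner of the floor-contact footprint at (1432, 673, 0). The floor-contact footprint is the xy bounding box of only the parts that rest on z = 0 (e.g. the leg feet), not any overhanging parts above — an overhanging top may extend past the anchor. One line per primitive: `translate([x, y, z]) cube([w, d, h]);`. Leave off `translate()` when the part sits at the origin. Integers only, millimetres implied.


// leg_h = 467 − 50 = 417
translate([123, 318, 417]) cube([1309, 355, 50]);
translate([123, 318, 0]) cube([51, 51, 417]);
translate([123, 622, 0]) cube([51, 51, 417]);
translate([1381, 318, 0]) cube([51, 51, 417]);
translate([1381, 622, 0]) cube([51, 51, 417]);


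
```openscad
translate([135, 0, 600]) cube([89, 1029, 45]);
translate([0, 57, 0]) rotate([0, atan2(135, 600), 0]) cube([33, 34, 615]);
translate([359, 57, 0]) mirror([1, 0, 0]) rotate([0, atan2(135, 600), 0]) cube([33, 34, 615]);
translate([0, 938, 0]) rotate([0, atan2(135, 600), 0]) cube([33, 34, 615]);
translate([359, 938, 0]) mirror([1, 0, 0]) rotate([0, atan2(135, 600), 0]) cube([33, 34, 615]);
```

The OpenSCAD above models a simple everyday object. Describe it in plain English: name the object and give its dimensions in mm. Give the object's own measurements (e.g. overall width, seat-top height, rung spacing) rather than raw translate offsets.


A sawhorse. A 89×1029×45 mm beam (x, y, z) sits on two A-frame leg pairs. Each pair is two raked legs of 33×34 mm section (34 mm along y) splaying symmetrically in x. Each leg rises 600 mm vertically over 135 mm of horizontal reach and is 615 mm long along its own axis. Every leg's outer bottom edge rests on the floor and its outer top edge meets a bottom edge of the beam — the left legs (tilting toward +x) meet the beam's −x bottom edge, the right legs (their mirror images, tilting toward −x) meet its +x bottom edge — so the leg tops tuck under the beam, the beam's underside is 600 mm above the floor, and the feet are 359 mm apart outside-to-outside with the beam centred between them. The two leg pairs are set in 57 mm from either end of the beam.
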